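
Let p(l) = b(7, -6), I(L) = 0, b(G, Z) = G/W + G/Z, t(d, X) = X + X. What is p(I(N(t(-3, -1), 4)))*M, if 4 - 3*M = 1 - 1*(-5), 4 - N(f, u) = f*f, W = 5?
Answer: -7/45 ≈ -0.15556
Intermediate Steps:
t(d, X) = 2*X
N(f, u) = 4 - f**2 (N(f, u) = 4 - f*f = 4 - f**2)
b(G, Z) = G/5 + G/Z
p(l) = 7/30 (p(l) = (1/5)*7 + 7/(-6) = 7/5 + 7*(-1/6) = 7/5 - 7/6 = 7/30)
M = -2/3 (M = 4/3 - (1 - 1*(-5))/3 = 4/3 - (1 + 5)/3 = 4/3 - 1/3*6 = 4/3 - 2 = -2/3 ≈ -0.66667)
p(I(N(t(-3, -1), 4)))*M = (7/30)*(-2/3) = -7/45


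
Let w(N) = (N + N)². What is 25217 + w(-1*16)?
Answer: 26241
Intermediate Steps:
w(N) = 4*N² (w(N) = (2*N)² = 4*N²)
25217 + w(-1*16) = 25217 + 4*(-1*16)² = 25217 + 4*(-16)² = 25217 + 4*256 = 25217 + 1024 = 26241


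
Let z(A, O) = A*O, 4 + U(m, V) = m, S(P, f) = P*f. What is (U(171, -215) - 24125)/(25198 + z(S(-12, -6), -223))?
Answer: -11979/4571 ≈ -2.6207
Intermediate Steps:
U(m, V) = -4 + m
(U(171, -215) - 24125)/(25198 + z(S(-12, -6), -223)) = ((-4 + 171) - 24125)/(25198 - 12*(-6)*(-223)) = (167 - 24125)/(25198 + 72*(-223)) = -23958/(25198 - 16056) = -23958/9142 = -23958*1/9142 = -11979/4571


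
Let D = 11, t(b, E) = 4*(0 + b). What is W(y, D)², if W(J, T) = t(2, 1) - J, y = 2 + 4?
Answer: 4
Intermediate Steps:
y = 6
t(b, E) = 4*b
W(J, T) = 8 - J (W(J, T) = 4*2 - J = 8 - J)
W(y, D)² = (8 - 1*6)² = (8 - 6)² = 2² = 4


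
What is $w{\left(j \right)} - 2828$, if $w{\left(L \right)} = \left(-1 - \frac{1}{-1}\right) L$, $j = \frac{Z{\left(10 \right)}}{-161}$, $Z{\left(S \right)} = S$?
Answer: $-2828$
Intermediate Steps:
$j = - \frac{10}{161}$ ($j = \frac{10}{-161} = 10 \left(- \frac{1}{161}\right) = - \frac{10}{161} \approx -0.062112$)
$w{\left(L \right)} = 0$ ($w{\left(L \right)} = \left(-1 - -1\right) L = \left(-1 + 1\right) L = 0 L = 0$)
$w{\left(j \right)} - 2828 = 0 - 2828 = -2828$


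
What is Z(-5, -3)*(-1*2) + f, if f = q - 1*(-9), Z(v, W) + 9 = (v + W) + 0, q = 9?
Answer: 52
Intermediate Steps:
Z(v, W) = -9 + W + v (Z(v, W) = -9 + ((v + W) + 0) = -9 + ((W + v) + 0) = -9 + (W + v) = -9 + W + v)
f = 18 (f = 9 - 1*(-9) = 9 + 9 = 18)
Z(-5, -3)*(-1*2) + f = (-9 - 3 - 5)*(-1*2) + 18 = -17*(-2) + 18 = 34 + 18 = 52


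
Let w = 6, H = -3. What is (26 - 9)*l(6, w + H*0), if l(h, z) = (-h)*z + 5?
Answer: -527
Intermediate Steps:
l(h, z) = 5 - h*z (l(h, z) = -h*z + 5 = 5 - h*z)
(26 - 9)*l(6, w + H*0) = (26 - 9)*(5 - 1*6*(6 - 3*0)) = 17*(5 - 1*6*(6 + 0)) = 17*(5 - 1*6*6) = 17*(5 - 36) = 17*(-31) = -527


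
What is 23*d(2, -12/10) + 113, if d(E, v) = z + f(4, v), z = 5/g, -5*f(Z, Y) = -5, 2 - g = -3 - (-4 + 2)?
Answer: 523/3 ≈ 174.33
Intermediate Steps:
g = 3 (g = 2 - (-3 - (-4 + 2)) = 2 - (-3 - 1*(-2)) = 2 - (-3 + 2) = 2 - 1*(-1) = 2 + 1 = 3)
f(Z, Y) = 1 (f(Z, Y) = -⅕*(-5) = 1)
z = 5/3 ≈ 1.6667
d(E, v) = 8/3 (d(E, v) = 5/3 + 1 = 8/3)
23*d(2, -12/10) + 113 = 23*(8/3) + 113 = 184/3 + 113 = 523/3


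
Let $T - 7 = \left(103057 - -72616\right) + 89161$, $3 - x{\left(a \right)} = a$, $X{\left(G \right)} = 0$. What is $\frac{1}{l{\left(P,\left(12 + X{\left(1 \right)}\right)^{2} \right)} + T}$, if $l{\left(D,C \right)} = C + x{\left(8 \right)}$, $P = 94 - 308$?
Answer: $\frac{1}{264980} \approx 3.7739 \cdot 10^{-6}$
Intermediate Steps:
$P = -214$ ($P = 94 - 308 = -214$)
$x{\left(a \right)} = 3 - a$
$l{\left(D,C \right)} = -5 + C$ ($l{\left(D,C \right)} = C + \left(3 - 8\right) = C - 5 = -5 + C$)
$T = 264841$ ($T = 7 + \left(\left(103057 - -72616\right) + 89161\right) = 7 + \left(\left(103057 + 72616\right) + 89161\right) = 7 + \left(175673 + 89161\right) = 7 + 264834 = 264841$)
$\frac{1}{l{\left(P,\left(12 + X{\left(1 \right)}\right)^{2} \right)} + T} = \frac{1}{\left(-5 + \left(12 + 0\right)^{2}\right) + 264841} = \frac{1}{\left(-5 + 12^{2}\right) + 264841} = \frac{1}{\left(-5 + 144\right) + 264841} = \frac{1}{139 + 264841} = \frac{1}{264980}$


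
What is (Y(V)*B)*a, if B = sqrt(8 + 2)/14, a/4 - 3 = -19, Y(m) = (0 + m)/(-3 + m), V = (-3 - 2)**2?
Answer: -400*sqrt(10)/77 ≈ -16.427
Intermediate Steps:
V = 25 (V = (-5)**2 = 25)
Y(m) = m/(-3 + m)
a = -64 (a = 12 + 4*(-19) = 12 - 76 = -64)
B = sqrt(10)/14 (B = sqrt(10)*(1/14) = sqrt(10)/14 ≈ 0.22588)
(Y(V)*B)*a = ((25/(-3 + 25))*(sqrt(10)/14))*(-64) = ((25/22)*(sqrt(10)/14))*(-64) = ((25*(1/22))*(sqrt(10)/14))*(-64) = (25*(sqrt(10)/14)/22)*(-64) = (25*sqrt(10)/308)*(-64) = -400*sqrt(10)/77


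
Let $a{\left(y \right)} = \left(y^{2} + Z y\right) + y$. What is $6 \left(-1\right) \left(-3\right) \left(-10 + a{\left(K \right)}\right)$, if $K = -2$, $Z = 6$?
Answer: $-360$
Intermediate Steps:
$a{\left(y \right)} = y^{2} + 7 y$ ($a{\left(y \right)} = \left(y^{2} + 6 y\right) + y = y^{2} + 7 y$)
$6 \left(-1\right) \left(-3\right) \left(-10 + a{\left(K \right)}\right) = 6 \left(-1\right) \left(-3\right) \left(-10 - 2 \left(7 - 2\right)\right) = \left(-6\right) \left(-3\right) \left(-10 - 10\right) = 18 \left(-10 - 10\right) = 18 \left(-20\right) = -360$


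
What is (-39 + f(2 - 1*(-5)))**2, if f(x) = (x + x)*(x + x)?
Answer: 24649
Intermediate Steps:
f(x) = 4*x**2 (f(x) = (2*x)*(2*x) = 4*x**2)
(-39 + f(2 - 1*(-5)))**2 = (-39 + 4*(2 - 1*(-5))**2)**2 = (-39 + 4*(2 + 5)**2)**2 = (-39 + 4*7**2)**2 = (-39 + 4*49)**2 = (-39 + 196)**2 = 157**2 = 24649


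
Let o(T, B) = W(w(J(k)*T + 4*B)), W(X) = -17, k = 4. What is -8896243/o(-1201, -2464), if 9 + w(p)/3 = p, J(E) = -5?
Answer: 8896243/17 ≈ 5.2331e+5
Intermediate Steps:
w(p) = -27 + 3*p
o(T, B) = -17
-8896243/o(-1201, -2464) = -8896243/(-17) = -8896243*(-1/17) = 8896243/17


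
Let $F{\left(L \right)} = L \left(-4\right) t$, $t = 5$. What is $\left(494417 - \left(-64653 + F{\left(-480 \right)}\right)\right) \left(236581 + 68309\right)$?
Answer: $167527908300$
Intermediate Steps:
$F{\left(L \right)} = - 20 L$ ($F{\left(L \right)} = L \left(-4\right) 5 = - 4 L 5 = - 20 L$)
$\left(494417 - \left(-64653 + F{\left(-480 \right)}\right)\right) \left(236581 + 68309\right) = \left(494417 + \left(64653 - \left(-20\right) \left(-480\right)\right)\right) \left(236581 + 68309\right) = \left(494417 + \left(64653 - 9600\right)\right) 304890 = \left(494417 + 55053\right) 304890 = 549470 \cdot 304890 = 167527908300$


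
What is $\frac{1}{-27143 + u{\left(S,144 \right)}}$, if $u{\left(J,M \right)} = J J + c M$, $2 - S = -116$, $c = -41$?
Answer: $- \frac{1}{19123} \approx -5.2293 \cdot 10^{-5}$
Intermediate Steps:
$S = 118$ ($S = 2 - -116 = 2 + 116 = 118$)
$u{\left(J,M \right)} = J^{2} - 41 M$ ($u{\left(J,M \right)} = J J - 41 M = J^{2} - 41 M$)
$\frac{1}{-27143 + u{\left(S,144 \right)}} = \frac{1}{-27143 + \left(118^{2} - 5904\right)} = \frac{1}{-27143 + \left(13924 - 5904\right)} = \frac{1}{-27143 + 8020} = \frac{1}{-19123} = - \frac{1}{19123}$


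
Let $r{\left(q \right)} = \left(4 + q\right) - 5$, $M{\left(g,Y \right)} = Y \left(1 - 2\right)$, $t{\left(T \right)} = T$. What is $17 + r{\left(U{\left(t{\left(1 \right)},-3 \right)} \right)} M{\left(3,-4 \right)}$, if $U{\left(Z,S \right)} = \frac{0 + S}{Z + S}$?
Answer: $19$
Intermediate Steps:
$M{\left(g,Y \right)} = - Y$ ($M{\left(g,Y \right)} = Y \left(-1\right) = - Y$)
$U{\left(Z,S \right)} = \frac{S}{S + Z}$
$r{\left(q \right)} = -1 + q$ ($r{\left(q \right)} = \left(4 + q\right) - 5 = -1 + q$)
$17 + r{\left(U{\left(t{\left(1 \right)},-3 \right)} \right)} M{\left(3,-4 \right)} = 17 + \left(-1 - \frac{3}{-3 + 1}\right) \left(\left(-1\right) \left(-4\right)\right) = 17 + \left(-1 - \frac{3}{-2}\right) 4 = 17 + \left(-1 - - \frac{3}{2}\right) 4 = 17 + \left(-1 + \frac{3}{2}\right) 4 = 17 + \frac{1}{2} \cdot 4 = 17 + 2 = 19$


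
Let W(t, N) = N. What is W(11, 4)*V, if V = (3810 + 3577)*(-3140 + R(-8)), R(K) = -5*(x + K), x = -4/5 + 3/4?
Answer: -91591413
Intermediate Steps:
x = -1/20 (x = -4*⅕ + 3*(¼) = -⅘ + ¾ = -1/20 ≈ -0.050000)
R(K) = ¼ - 5*K (R(K) = -5*(-1/20 + K) = ¼ - 5*K)
V = -91591413/4 (V = (3810 + 3577)*(-3140 + (¼ - 5*(-8))) = 7387*(-3140 + (¼ + 40)) = 7387*(-3140 + 161/4) = 7387*(-12399/4) = -91591413/4 ≈ -2.2898e+7)
W(11, 4)*V = 4*(-91591413/4) = -91591413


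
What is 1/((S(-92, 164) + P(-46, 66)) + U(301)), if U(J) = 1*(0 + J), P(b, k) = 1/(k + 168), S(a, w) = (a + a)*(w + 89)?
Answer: -234/10822733 ≈ -2.1621e-5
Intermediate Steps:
S(a, w) = 2*a*(89 + w) (S(a, w) = (2*a)*(89 + w) = 2*a*(89 + w))
P(b, k) = 1/(168 + k)
U(J) = J (U(J) = 1*J = J)
1/((S(-92, 164) + P(-46, 66)) + U(301)) = 1/((2*(-92)*(89 + 164) + 1/(168 + 66)) + 301) = 1/((2*(-92)*253 + 1/234) + 301) = 1/((-46552 + 1/234) + 301) = 1/(-10893167/234 + 301) = 1/(-10822733/234) = -234/10822733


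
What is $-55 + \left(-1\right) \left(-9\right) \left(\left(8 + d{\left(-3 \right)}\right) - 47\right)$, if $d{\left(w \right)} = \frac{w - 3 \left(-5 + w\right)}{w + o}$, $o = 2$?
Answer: $-595$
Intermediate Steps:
$d{\left(w \right)} = \frac{15 - 2 w}{2 + w}$ ($d{\left(w \right)} = \frac{w - 3 \left(-5 + w\right)}{w + 2} = \frac{w - \left(-15 + 3 w\right)}{2 + w} = \frac{15 - 2 w}{2 + w}$)
$-55 + \left(-1\right) \left(-9\right) \left(\left(8 + d{\left(-3 \right)}\right) - 47\right) = -55 + \left(-1\right) \left(-9\right) \left(\left(8 + \frac{15 - -6}{2 - 3}\right) - 47\right) = -55 + 9 \left(\left(8 + \frac{15 + 6}{-1}\right) - 47\right) = -55 + 9 \left(\left(8 - 21\right) - 47\right) = -55 + 9 \left(-13 - 47\right) = -55 + 9 \left(-60\right) = -55 - 540 = -595$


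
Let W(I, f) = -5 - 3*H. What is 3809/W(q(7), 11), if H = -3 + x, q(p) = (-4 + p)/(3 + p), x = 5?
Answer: -3809/11 ≈ -346.27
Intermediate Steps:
q(p) = (-4 + p)/(3 + p)
H = 2 (H = -3 + 5 = 2)
W(I, f) = -11 (W(I, f) = -5 - 3*2 = -5 - 6 = -11)
3809/W(q(7), 11) = 3809/(-11) = 3809*(-1/11) = -3809/11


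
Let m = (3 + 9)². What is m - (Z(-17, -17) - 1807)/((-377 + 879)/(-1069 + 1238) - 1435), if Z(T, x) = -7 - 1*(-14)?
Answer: 11515224/80671 ≈ 142.74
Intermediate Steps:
Z(T, x) = 7 (Z(T, x) = -7 + 14 = 7)
m = 144 (m = 12² = 144)
m - (Z(-17, -17) - 1807)/((-377 + 879)/(-1069 + 1238) - 1435) = 144 - (7 - 1807)/((-377 + 879)/(-1069 + 1238) - 1435) = 144 - (-1800)/(502/169 - 1435) = 144 - (-1800)/(-242013/169) = 144 - (-1800)*(-169)/242013 = 144 - 1*101400/80671 = 144 - 101400/80671 = 11515224/80671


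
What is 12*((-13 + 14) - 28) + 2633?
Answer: 2309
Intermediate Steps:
12*((-13 + 14) - 28) + 2633 = 12*(1 - 28) + 2633 = 12*(-27) + 2633 = -324 + 2633 = 2309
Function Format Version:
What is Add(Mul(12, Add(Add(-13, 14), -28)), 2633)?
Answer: 2309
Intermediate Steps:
Add(Mul(12, Add(Add(-13, 14), -28)), 2633) = Add(Mul(12, Add(1, -28)), 2633) = Add(Mul(12, -27), 2633) = Add(-324, 2633) = 2309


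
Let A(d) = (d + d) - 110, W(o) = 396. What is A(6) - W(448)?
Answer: -494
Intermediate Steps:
A(d) = -110 + 2*d (A(d) = 2*d - 110 = -110 + 2*d)
A(6) - W(448) = (-110 + 2*6) - 1*396 = (-110 + 12) - 396 = -98 - 396 = -494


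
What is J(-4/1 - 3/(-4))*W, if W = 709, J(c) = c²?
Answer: 119821/16 ≈ 7488.8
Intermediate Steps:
J(-4/1 - 3/(-4))*W = (-4/1 - 3/(-4))²*709 = (-4*1 - 3*(-¼))²*709 = (-4 + ¾)²*709 = (-13/4)²*709 = (169/16)*709 = 119821/16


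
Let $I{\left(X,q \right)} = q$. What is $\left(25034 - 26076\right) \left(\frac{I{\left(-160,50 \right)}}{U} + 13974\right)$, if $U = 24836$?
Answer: $- \frac{90408690797}{6209} \approx -1.4561 \cdot 10^{7}$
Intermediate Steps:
$\left(25034 - 26076\right) \left(\frac{I{\left(-160,50 \right)}}{U} + 13974\right) = \left(25034 - 26076\right) \left(\frac{50}{24836} + 13974\right) = - 1042 \left(50 \cdot \frac{1}{24836} + 13974\right) = - 1042 \left(\frac{25}{12418} + 13974\right) = \left(-1042\right) \frac{173529157}{12418} = - \frac{90408690797}{6209}$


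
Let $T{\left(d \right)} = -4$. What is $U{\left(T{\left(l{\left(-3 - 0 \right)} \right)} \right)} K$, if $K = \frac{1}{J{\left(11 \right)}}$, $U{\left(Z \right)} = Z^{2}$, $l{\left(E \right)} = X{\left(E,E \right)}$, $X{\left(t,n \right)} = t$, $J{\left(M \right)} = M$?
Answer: $\frac{16}{11} \approx 1.4545$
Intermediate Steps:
$l{\left(E \right)} = E$
$K = \frac{1}{11} \approx 0.090909$
$U{\left(T{\left(l{\left(-3 - 0 \right)} \right)} \right)} K = \left(-4\right)^{2} \cdot \frac{1}{11} = 16 \cdot \frac{1}{11} = \frac{16}{11}$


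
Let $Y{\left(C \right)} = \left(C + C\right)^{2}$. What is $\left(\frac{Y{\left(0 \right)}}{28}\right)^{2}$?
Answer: $0$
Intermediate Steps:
$Y{\left(C \right)} = 4 C^{2}$ ($Y{\left(C \right)} = \left(2 C\right)^{2} = 4 C^{2}$)
$\left(\frac{Y{\left(0 \right)}}{28}\right)^{2} = \left(\frac{4 \cdot 0^{2}}{28}\right)^{2} = \left(4 \cdot 0 \cdot \frac{1}{28}\right)^{2} = \left(0 \cdot \frac{1}{28}\right)^{2} = 0^{2} = 0$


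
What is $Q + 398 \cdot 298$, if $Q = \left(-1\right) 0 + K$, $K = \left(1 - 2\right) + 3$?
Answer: $118606$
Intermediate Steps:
$K = 2$ ($K = -1 + 3 = 2$)
$Q = 2$ ($Q = \left(-1\right) 0 + 2 = 0 + 2 = 2$)
$Q + 398 \cdot 298 = 2 + 398 \cdot 298 = 2 + 118604 = 118606$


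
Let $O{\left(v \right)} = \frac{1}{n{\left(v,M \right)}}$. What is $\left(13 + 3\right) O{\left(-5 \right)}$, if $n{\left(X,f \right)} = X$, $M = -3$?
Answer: $- \frac{16}{5} \approx -3.2$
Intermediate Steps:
$O{\left(v \right)} = \frac{1}{v}$
$\left(13 + 3\right) O{\left(-5 \right)} = \frac{13 + 3}{-5} = 16 \left(- \frac{1}{5}\right) = - \frac{16}{5}$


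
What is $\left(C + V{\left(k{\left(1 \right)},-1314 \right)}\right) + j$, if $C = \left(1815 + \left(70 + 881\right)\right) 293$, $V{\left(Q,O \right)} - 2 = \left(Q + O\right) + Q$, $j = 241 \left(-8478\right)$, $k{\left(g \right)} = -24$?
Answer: $-1234120$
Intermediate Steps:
$j = -2043198$
$V{\left(Q,O \right)} = 2 + O + 2 Q$ ($V{\left(Q,O \right)} = 2 + \left(\left(Q + O\right) + Q\right) = 2 + \left(\left(O + Q\right) + Q\right) = 2 + \left(O + 2 Q\right) = 2 + O + 2 Q$)
$C = 810438$ ($C = \left(1815 + 951\right) 293 = 2766 \cdot 293 = 810438$)
$\left(C + V{\left(k{\left(1 \right)},-1314 \right)}\right) + j = \left(810438 + \left(2 - 1314 + 2 \left(-24\right)\right)\right) - 2043198 = \left(810438 - 1360\right) - 2043198 = 809078 - 2043198 = -1234120$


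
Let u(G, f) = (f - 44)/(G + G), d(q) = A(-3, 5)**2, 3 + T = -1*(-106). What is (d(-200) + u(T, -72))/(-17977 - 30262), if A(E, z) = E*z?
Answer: -23117/4968617 ≈ -0.0046526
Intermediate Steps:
T = 103 (T = -3 - 1*(-106) = -3 + 106 = 103)
d(q) = 225 (d(q) = (-3*5)**2 = (-15)**2 = 225)
u(G, f) = (-44 + f)/(2*G) (u(G, f) = (-44 + f)/((2*G)) = (-44 + f)*(1/(2*G)) = (-44 + f)/(2*G))
(d(-200) + u(T, -72))/(-17977 - 30262) = (225 + (1/2)*(-44 - 72)/103)/(-17977 - 30262) = (225 + (1/2)*(1/103)*(-116))/(-48239) = (225 - 58/103)*(-1/48239) = (23117/103)*(-1/48239) = -23117/4968617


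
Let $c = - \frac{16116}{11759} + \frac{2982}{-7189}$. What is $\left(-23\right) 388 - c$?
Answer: $- \frac{107749063066}{12076493} \approx -8922.2$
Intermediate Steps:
$c = - \frac{21560466}{12076493}$ ($c = \left(-16116\right) \frac{1}{11759} + 2982 \left(- \frac{1}{7189}\right) = - \frac{16116}{11759} - \frac{426}{1027} = - \frac{21560466}{12076493} \approx -1.7853$)
$\left(-23\right) 388 - c = \left(-23\right) 388 - - \frac{21560466}{12076493} = -8924 + \frac{21560466}{12076493} = - \frac{107749063066}{12076493}$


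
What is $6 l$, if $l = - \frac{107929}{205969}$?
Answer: $- \frac{647574}{205969} \approx -3.144$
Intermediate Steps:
$l = - \frac{107929}{205969}$ ($l = \left(-107929\right) \frac{1}{205969} = - \frac{107929}{205969} \approx -0.52401$)
$6 l = 6 \left(- \frac{107929}{205969}\right) = - \frac{647574}{205969}$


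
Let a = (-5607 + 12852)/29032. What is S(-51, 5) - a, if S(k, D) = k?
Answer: -1487877/29032 ≈ -51.250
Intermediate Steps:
a = 7245/29032 (a = 7245*(1/29032) = 7245/29032 ≈ 0.24955)
S(-51, 5) - a = -51 - 1*7245/29032 = -51 - 7245/29032 = -1487877/29032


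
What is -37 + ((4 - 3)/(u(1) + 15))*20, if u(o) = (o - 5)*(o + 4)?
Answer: -41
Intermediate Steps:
u(o) = (-5 + o)*(4 + o)
-37 + ((4 - 3)/(u(1) + 15))*20 = -37 + ((4 - 3)/((-20 + 1² - 1*1) + 15))*20 = -37 + (1/((-20 + 1 - 1) + 15))*20 = -37 + (1/(-20 + 15))*20 = -37 + (1/(-5))*20 = -37 + (1*(-⅕))*20 = -37 - ⅕*20 = -37 - 4 = -41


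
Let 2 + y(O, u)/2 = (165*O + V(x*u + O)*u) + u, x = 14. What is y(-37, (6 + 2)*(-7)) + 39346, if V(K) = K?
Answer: 118972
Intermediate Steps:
y(O, u) = -4 + 2*u + 330*O + 2*u*(O + 14*u) (y(O, u) = -4 + 2*((165*O + (14*u + O)*u) + u) = -4 + 2*((165*O + (O + 14*u)*u) + u) = -4 + 2*((165*O + u*(O + 14*u)) + u) = -4 + 2*(u + 165*O + u*(O + 14*u)) = -4 + (2*u + 330*O + 2*u*(O + 14*u)) = -4 + 2*u + 330*O + 2*u*(O + 14*u))
y(-37, (6 + 2)*(-7)) + 39346 = (-4 + 2*((6 + 2)*(-7)) + 330*(-37) + 2*((6 + 2)*(-7))*(-37 + 14*((6 + 2)*(-7)))) + 39346 = (-4 + 2*(8*(-7)) - 12210 + 2*(8*(-7))*(-37 + 14*(8*(-7)))) + 39346 = (-4 + 2*(-56) - 12210 + 2*(-56)*(-37 + 14*(-56))) + 39346 = (-4 - 112 - 12210 + 2*(-56)*(-37 - 784)) + 39346 = (-4 - 112 - 12210 + 2*(-56)*(-821)) + 39346 = (-4 - 112 - 12210 + 91952) + 39346 = 79626 + 39346 = 118972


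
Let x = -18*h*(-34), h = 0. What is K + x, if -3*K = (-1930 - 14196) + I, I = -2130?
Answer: 18256/3 ≈ 6085.3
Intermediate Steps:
K = 18256/3 (K = -((-1930 - 14196) - 2130)/3 = -(-16126 - 2130)/3 = -1/3*(-18256) = 18256/3 ≈ 6085.3)
x = 0 (x = -18*0*(-34) = 0*(-34) = 0)
K + x = 18256/3 + 0 = 18256/3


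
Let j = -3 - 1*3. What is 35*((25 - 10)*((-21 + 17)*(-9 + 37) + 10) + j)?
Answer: -53760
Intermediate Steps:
j = -6 (j = -3 - 3 = -6)
35*((25 - 10)*((-21 + 17)*(-9 + 37) + 10) + j) = 35*((25 - 10)*((-21 + 17)*(-9 + 37) + 10) - 6) = 35*(15*(-4*28 + 10) - 6) = 35*(15*(-112 + 10) - 6) = 35*(15*(-102) - 6) = 35*(-1530 - 6) = 35*(-1536) = -53760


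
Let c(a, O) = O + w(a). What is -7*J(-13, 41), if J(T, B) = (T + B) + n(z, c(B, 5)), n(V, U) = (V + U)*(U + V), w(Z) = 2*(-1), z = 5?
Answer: -644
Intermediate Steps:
w(Z) = -2
c(a, O) = -2 + O (c(a, O) = O - 2 = -2 + O)
n(V, U) = (U + V)² (n(V, U) = (U + V)*(U + V) = (U + V)²)
J(T, B) = 64 + B + T (J(T, B) = (T + B) + ((-2 + 5) + 5)² = (B + T) + (3 + 5)² = (B + T) + 8² = (B + T) + 64 = 64 + B + T)
-7*J(-13, 41) = -7*(64 + 41 - 13) = -7*92 = -644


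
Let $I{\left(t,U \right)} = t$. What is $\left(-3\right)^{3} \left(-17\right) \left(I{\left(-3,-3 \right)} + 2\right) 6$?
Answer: $-2754$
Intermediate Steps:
$\left(-3\right)^{3} \left(-17\right) \left(I{\left(-3,-3 \right)} + 2\right) 6 = \left(-3\right)^{3} \left(-17\right) \left(-3 + 2\right) 6 = \left(-27\right) \left(-17\right) \left(\left(-1\right) 6\right) = 459 \left(-6\right) = -2754$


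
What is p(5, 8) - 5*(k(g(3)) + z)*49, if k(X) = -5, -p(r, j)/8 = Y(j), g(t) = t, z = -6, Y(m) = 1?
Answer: 2687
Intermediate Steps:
p(r, j) = -8 (p(r, j) = -8*1 = -8)
p(5, 8) - 5*(k(g(3)) + z)*49 = -8 - 5*(-5 - 6)*49 = -8 - 5*(-11)*49 = -8 + 55*49 = -8 + 2695 = 2687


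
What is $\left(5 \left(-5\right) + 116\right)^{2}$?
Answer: $8281$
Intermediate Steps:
$\left(5 \left(-5\right) + 116\right)^{2} = \left(-25 + 116\right)^{2} = 91^{2} = 8281$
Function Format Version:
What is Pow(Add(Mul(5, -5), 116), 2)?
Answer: 8281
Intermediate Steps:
Pow(Add(Mul(5, -5), 116), 2) = Pow(Add(-25, 116), 2) = Pow(91, 2) = 8281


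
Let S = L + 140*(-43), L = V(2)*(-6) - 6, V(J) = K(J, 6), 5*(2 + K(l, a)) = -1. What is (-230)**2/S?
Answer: -66125/7516 ≈ -8.7979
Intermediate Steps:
K(l, a) = -11/5 (K(l, a) = -2 + (1/5)*(-1) = -2 - 1/5 = -11/5)
V(J) = -11/5
L = 36/5 (L = -11/5*(-6) - 6 = 66/5 - 6 = 36/5 ≈ 7.2000)
S = -30064/5 (S = 36/5 + 140*(-43) = 36/5 - 6020 = -30064/5 ≈ -6012.8)
(-230)**2/S = (-230)**2/(-30064/5) = 52900*(-5/30064) = -66125/7516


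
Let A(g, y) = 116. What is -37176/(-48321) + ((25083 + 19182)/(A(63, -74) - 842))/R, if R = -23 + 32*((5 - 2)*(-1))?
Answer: 84931943/66264198 ≈ 1.2817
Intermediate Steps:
R = -119 (R = -23 + 32*(3*(-1)) = -23 + 32*(-3) = -23 - 96 = -119)
-37176/(-48321) + ((25083 + 19182)/(A(63, -74) - 842))/R = -37176/(-48321) + ((25083 + 19182)/(116 - 842))/(-119) = -37176*(-1/48321) + (44265/(-726))*(-1/119) = 12392/16107 + (44265*(-1/726))*(-1/119) = 12392/16107 - 14755/242*(-1/119) = 12392/16107 + 14755/28798 = 84931943/66264198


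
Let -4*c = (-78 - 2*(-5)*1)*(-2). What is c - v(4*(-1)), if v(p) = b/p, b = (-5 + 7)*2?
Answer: -33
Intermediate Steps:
b = 4 (b = 2*2 = 4)
c = -34 (c = -(-78 - 2*(-5)*1)*(-2)/4 = -(-78 + 10*1)*(-2)/4 = -(-78 + 10)*(-2)/4 = -(-17)*(-2) = -1/4*136 = -34)
v(p) = 4/p
c - v(4*(-1)) = -34 - 4/(4*(-1)) = -34 - 4/(-4) = -34 - 4*(-1)/4 = -34 - 1*(-1) = -34 + 1 = -33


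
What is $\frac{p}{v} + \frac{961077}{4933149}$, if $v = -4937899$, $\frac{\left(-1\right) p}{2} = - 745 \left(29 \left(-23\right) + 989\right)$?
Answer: $\frac{60996793077}{624599782409} \approx 0.097657$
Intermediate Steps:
$p = 479780$ ($p = - 2 \left(- 745 \left(29 \left(-23\right) + 989\right)\right) = - 2 \left(- 745 \left(-667 + 989\right)\right) = - 2 \left(\left(-745\right) 322\right) = \left(-2\right) \left(-239890\right) = 479780$)
$\frac{p}{v} + \frac{961077}{4933149} = \frac{479780}{-4937899} + \frac{961077}{4933149} = 479780 \left(- \frac{1}{4937899}\right) + 961077 \cdot \frac{1}{4933149} = - \frac{479780}{4937899} + \frac{24643}{126491} = \frac{60996793077}{624599782409}$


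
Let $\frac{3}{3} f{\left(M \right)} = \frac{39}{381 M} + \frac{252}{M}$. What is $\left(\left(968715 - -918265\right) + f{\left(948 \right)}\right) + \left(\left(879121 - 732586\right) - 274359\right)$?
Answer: $\frac{211795377793}{120396} \approx 1.7592 \cdot 10^{6}$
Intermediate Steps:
$f{\left(M \right)} = \frac{32017}{127 M}$ ($f{\left(M \right)} = \frac{39}{381 M} + \frac{252}{M} = 39 \frac{1}{381 M} + \frac{252}{M} = \frac{13}{127 M} + \frac{252}{M} = \frac{32017}{127 M}$)
$\left(\left(968715 - -918265\right) + f{\left(948 \right)}\right) + \left(\left(879121 - 732586\right) - 274359\right) = \left(\left(968715 - -918265\right) + \frac{32017}{127 \cdot 948}\right) + \left(\left(879121 - 732586\right) - 274359\right) = \left(\left(968715 + 918265\right) + \frac{32017}{127} \cdot \frac{1}{948}\right) + \left(146535 - 274359\right) = \left(1886980 + \frac{32017}{120396}\right) - 127824 = \frac{227184876097}{120396} - 127824 = \frac{211795377793}{120396}$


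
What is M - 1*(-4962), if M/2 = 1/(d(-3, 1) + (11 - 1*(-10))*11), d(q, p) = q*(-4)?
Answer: 1205768/243 ≈ 4962.0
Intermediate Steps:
d(q, p) = -4*q
M = 2/243 (M = 2/(-4*(-3) + (11 - 1*(-10))*11) = 2/(12 + (11 + 10)*11) = 2/(12 + 21*11) = 2/(12 + 231) = 2/243 ≈ 0.0082304)
M - 1*(-4962) = 2/243 - 1*(-4962) = 2/243 + 4962 = 1205768/243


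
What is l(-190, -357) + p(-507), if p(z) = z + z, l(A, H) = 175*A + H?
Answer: -34621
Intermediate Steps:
l(A, H) = H + 175*A
p(z) = 2*z
l(-190, -357) + p(-507) = (-357 + 175*(-190)) + 2*(-507) = (-357 - 33250) - 1014 = -33607 - 1014 = -34621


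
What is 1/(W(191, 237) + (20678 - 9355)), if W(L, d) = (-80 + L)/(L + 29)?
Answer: 220/2491171 ≈ 8.8312e-5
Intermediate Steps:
W(L, d) = (-80 + L)/(29 + L)
1/(W(191, 237) + (20678 - 9355)) = 1/((-80 + 191)/(29 + 191) + (20678 - 9355)) = 1/(111/220 + 11323) = 1/(2491171/220) = 220/2491171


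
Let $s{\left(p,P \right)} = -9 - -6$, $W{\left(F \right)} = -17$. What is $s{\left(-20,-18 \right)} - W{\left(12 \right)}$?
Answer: $14$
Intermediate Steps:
$s{\left(p,P \right)} = -3$ ($s{\left(p,P \right)} = -9 + 6 = -3$)
$s{\left(-20,-18 \right)} - W{\left(12 \right)} = -3 - -17 = -3 + 17 = 14$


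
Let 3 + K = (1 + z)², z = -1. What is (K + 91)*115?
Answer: 10120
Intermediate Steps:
K = -3 (K = -3 + (1 - 1)² = -3 + 0² = -3 + 0 = -3)
(K + 91)*115 = (-3 + 91)*115 = 88*115 = 10120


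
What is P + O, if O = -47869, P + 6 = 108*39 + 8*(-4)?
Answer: -43695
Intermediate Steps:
P = 4174 (P = -6 + (108*39 + 8*(-4)) = -6 + (4212 - 32) = -6 + 4180 = 4174)
P + O = 4174 - 47869 = -43695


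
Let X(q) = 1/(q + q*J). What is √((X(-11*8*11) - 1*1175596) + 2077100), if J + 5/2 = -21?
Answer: 7*√2003546645/330 ≈ 949.48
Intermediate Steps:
J = -47/2 (J = -5/2 - 21 = -47/2 ≈ -23.500)
X(q) = -2/(45*q) (X(q) = 1/(q + q*(-47/2)) = 1/(q - 47*q/2) = 1/(-45*q/2) = -2/(45*q))
√((X(-11*8*11) - 1*1175596) + 2077100) = √((-2/(45*(-11*8*11)) - 1*1175596) + 2077100) = √((-2/(45*((-88*11))) - 1175596) + 2077100) = √((-2/45/(-968) - 1175596) + 2077100) = √((-2/45*(-1/968) - 1175596) + 2077100) = √((1/21780 - 1175596) + 2077100) = √(-25604480879/21780 + 2077100) = √(19634757121/21780) = 7*√2003546645/330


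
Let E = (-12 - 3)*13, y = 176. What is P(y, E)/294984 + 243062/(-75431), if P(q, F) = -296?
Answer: -8965216073/2781367263 ≈ -3.2233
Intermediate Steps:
E = -195 (E = -15*13 = -195)
P(y, E)/294984 + 243062/(-75431) = -296/294984 + 243062/(-75431) = -296*1/294984 + 243062*(-1/75431) = -37/36873 - 243062/75431 = -8965216073/2781367263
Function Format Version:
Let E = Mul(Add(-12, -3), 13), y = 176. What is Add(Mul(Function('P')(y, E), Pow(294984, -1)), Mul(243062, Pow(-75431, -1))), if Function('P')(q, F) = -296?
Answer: Rational(-8965216073, 2781367263) ≈ -3.2233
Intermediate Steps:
E = -195 (E = Mul(-15, 13) = -195)
Add(Mul(Function('P')(y, E), Pow(294984, -1)), Mul(243062, Pow(-75431, -1))) = Add(Mul(-296, Pow(294984, -1)), Mul(243062, Pow(-75431, -1))) = Add(Mul(-296, Rational(1, 294984)), Mul(243062, Rational(-1, 75431))) = Add(Rational(-37, 36873), Rational(-243062, 75431)) = Rational(-8965216073, 2781367263)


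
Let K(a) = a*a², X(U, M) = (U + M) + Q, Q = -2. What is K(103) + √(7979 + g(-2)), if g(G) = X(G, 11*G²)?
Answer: 1092727 + 27*√11 ≈ 1.0928e+6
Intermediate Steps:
X(U, M) = -2 + M + U (X(U, M) = (U + M) - 2 = (M + U) - 2 = -2 + M + U)
g(G) = -2 + G + 11*G² (g(G) = -2 + 11*G² + G = -2 + G + 11*G²)
K(a) = a³
K(103) + √(7979 + g(-2)) = 103³ + √(7979 + (-2 - 2 + 11*(-2)²)) = 1092727 + √(7979 + (-2 - 2 + 11*4)) = 1092727 + √(7979 + (-2 - 2 + 44)) = 1092727 + √(7979 + 40) = 1092727 + √8019 = 1092727 + 27*√11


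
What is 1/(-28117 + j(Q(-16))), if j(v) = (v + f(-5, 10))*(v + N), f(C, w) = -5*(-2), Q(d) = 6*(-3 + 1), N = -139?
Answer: -1/27815 ≈ -3.5952e-5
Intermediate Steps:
Q(d) = -12 (Q(d) = 6*(-2) = -12)
f(C, w) = 10
j(v) = (-139 + v)*(10 + v) (j(v) = (v + 10)*(v - 139) = (10 + v)*(-139 + v) = (-139 + v)*(10 + v))
1/(-28117 + j(Q(-16))) = 1/(-28117 + (-1390 + (-12)² - 129*(-12))) = 1/(-28117 + (-1390 + 144 + 1548)) = 1/(-28117 + 302) = 1/(-27815) = -1/27815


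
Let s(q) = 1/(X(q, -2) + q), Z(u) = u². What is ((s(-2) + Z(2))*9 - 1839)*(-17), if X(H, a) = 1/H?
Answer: 153561/5 ≈ 30712.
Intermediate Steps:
s(q) = 1/(q + 1/q) (s(q) = 1/(1/q + q) = 1/(q + 1/q))
((s(-2) + Z(2))*9 - 1839)*(-17) = ((-2/(1 + (-2)²) + 2²)*9 - 1839)*(-17) = ((-2/(1 + 4) + 4)*9 - 1839)*(-17) = ((-2/5 + 4)*9 - 1839)*(-17) = ((-2*⅕ + 4)*9 - 1839)*(-17) = ((-⅖ + 4)*9 - 1839)*(-17) = ((18/5)*9 - 1839)*(-17) = (162/5 - 1839)*(-17) = -9033/5*(-17) = 153561/5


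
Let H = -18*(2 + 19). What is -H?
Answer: 378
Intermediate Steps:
H = -378 (H = -18*21 = -378)
-H = -1*(-378) = 378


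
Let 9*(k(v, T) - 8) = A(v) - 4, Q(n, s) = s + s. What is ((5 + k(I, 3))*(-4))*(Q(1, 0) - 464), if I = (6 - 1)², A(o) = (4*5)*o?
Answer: 1137728/9 ≈ 1.2641e+5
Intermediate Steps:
A(o) = 20*o
Q(n, s) = 2*s
I = 25 (I = 5² = 25)
k(v, T) = 68/9 + 20*v/9 (k(v, T) = 8 + (20*v - 4)/9 = 8 + (-4 + 20*v)/9 = 8 + (-4/9 + 20*v/9) = 68/9 + 20*v/9)
((5 + k(I, 3))*(-4))*(Q(1, 0) - 464) = ((5 + (68/9 + (20/9)*25))*(-4))*(2*0 - 464) = ((5 + (68/9 + 500/9))*(-4))*(0 - 464) = ((5 + 568/9)*(-4))*(-464) = ((613/9)*(-4))*(-464) = -2452/9*(-464) = 1137728/9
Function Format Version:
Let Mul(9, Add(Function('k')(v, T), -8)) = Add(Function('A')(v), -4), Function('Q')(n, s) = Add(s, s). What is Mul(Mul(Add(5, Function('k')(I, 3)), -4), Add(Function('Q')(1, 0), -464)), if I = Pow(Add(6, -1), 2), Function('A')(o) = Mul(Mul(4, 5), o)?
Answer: Rational(1137728, 9) ≈ 1.2641e+5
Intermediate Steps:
Function('A')(o) = Mul(20, o)
Function('Q')(n, s) = Mul(2, s)
I = 25 (I = Pow(5, 2) = 25)
Function('k')(v, T) = Add(Rational(68, 9), Mul(Rational(20, 9), v)) (Function('k')(v, T) = Add(8, Mul(Rational(1, 9), Add(Mul(20, v), -4))) = Add(8, Mul(Rational(1, 9), Add(-4, Mul(20, v)))) = Add(8, Add(Rational(-4, 9), Mul(Rational(20, 9), v))) = Add(Rational(68, 9), Mul(Rational(20, 9), v)))
Mul(Mul(Add(5, Function('k')(I, 3)), -4), Add(Function('Q')(1, 0), -464)) = Mul(Mul(Add(5, Add(Rational(68, 9), Mul(Rational(20, 9), 25))), -4), Add(Mul(2, 0), -464)) = Mul(Mul(Add(5, Add(Rational(68, 9), Rational(500, 9))), -4), Add(0, -464)) = Mul(Mul(Add(5, Rational(568, 9)), -4), -464) = Mul(Mul(Rational(613, 9), -4), -464) = Mul(Rational(-2452, 9), -464) = Rational(1137728, 9)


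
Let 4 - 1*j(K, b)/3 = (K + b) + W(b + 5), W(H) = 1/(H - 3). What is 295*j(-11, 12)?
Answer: 36285/14 ≈ 2591.8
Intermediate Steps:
W(H) = 1/(-3 + H)
j(K, b) = 12 - 3*K - 3*b - 3/(2 + b) (j(K, b) = 12 - 3*((K + b) + 1/(-3 + (b + 5))) = 12 - 3*((K + b) + 1/(-3 + (5 + b))) = 12 - 3*((K + b) + 1/(2 + b)) = 12 - 3*(K + b + 1/(2 + b)) = 12 + (-3*K - 3*b - 3/(2 + b)) = 12 - 3*K - 3*b - 3/(2 + b))
295*j(-11, 12) = 295*(3*(-1 + (2 + 12)*(4 - 1*(-11) - 1*12))/(2 + 12)) = 295*(3*(-1 + 14*(4 + 11 - 12))/14) = 295*(3*(1/14)*(-1 + 14*3)) = 295*(3*(1/14)*(-1 + 42)) = 295*(3*(1/14)*41) = 295*(123/14) = 36285/14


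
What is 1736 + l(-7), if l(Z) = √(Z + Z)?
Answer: 1736 + I*√14 ≈ 1736.0 + 3.7417*I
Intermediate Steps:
l(Z) = √2*√Z (l(Z) = √(2*Z) = √2*√Z)
1736 + l(-7) = 1736 + √2*√(-7) = 1736 + √2*(I*√7) = 1736 + I*√14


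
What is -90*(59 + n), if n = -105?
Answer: 4140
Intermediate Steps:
-90*(59 + n) = -90*(59 - 105) = -90*(-46) = 4140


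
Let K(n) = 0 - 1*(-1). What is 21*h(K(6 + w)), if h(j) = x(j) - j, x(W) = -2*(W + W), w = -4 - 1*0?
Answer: -105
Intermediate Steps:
w = -4 (w = -4 + 0 = -4)
x(W) = -4*W
K(n) = 1 (K(n) = 0 + 1 = 1)
h(j) = -5*j (h(j) = -4*j - j = -5*j)
21*h(K(6 + w)) = 21*(-5*1) = 21*(-5) = -105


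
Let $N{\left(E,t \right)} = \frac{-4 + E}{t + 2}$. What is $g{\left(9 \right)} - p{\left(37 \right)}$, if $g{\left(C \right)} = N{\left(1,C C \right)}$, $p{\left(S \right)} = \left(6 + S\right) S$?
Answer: $- \frac{132056}{83} \approx -1591.0$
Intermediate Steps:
$N{\left(E,t \right)} = \frac{-4 + E}{2 + t}$
$p{\left(S \right)} = S \left(6 + S\right)$
$g{\left(C \right)} = - \frac{3}{2 + C^{2}}$ ($g{\left(C \right)} = \frac{-4 + 1}{2 + C C} = \frac{1}{2 + C^{2}} \left(-3\right) = - \frac{3}{2 + C^{2}}$)
$g{\left(9 \right)} - p{\left(37 \right)} = - \frac{3}{2 + 9^{2}} - 37 \left(6 + 37\right) = - \frac{3}{2 + 81} - 37 \cdot 43 = - \frac{3}{83} - 1591 = - \frac{132056}{83}$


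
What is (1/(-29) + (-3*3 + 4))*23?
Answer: -3358/29 ≈ -115.79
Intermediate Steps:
(1/(-29) + (-3*3 + 4))*23 = (-1/29 + (-9 + 4))*23 = (-1/29 - 5)*23 = -146/29*23 = -3358/29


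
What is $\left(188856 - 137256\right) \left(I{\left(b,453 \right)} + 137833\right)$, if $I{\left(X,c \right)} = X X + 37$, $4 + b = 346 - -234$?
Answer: $24233733600$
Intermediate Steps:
$b = 576$ ($b = -4 + \left(346 - -234\right) = -4 + \left(346 + 234\right) = -4 + 580 = 576$)
$I{\left(X,c \right)} = 37 + X^{2}$ ($I{\left(X,c \right)} = X^{2} + 37 = 37 + X^{2}$)
$\left(188856 - 137256\right) \left(I{\left(b,453 \right)} + 137833\right) = \left(188856 - 137256\right) \left(\left(37 + 576^{2}\right) + 137833\right) = 51600 \left(\left(37 + 331776\right) + 137833\right) = 51600 \left(331813 + 137833\right) = 51600 \cdot 469646 = 24233733600$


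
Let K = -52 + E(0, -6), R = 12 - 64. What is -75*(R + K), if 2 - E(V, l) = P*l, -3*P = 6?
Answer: 8550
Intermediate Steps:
P = -2 (P = -1/3*6 = -2)
R = -52
E(V, l) = 2 + 2*l (E(V, l) = 2 - (-2)*l = 2 + 2*l)
K = -62 (K = -52 + (2 + 2*(-6)) = -52 + (2 - 12) = -52 - 10 = -62)
-75*(R + K) = -75*(-52 - 62) = -75*(-114) = 8550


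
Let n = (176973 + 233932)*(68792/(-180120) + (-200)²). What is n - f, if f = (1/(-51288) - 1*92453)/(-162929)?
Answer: 68718055821859268511313/4180936710184 ≈ 1.6436e+10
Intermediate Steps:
f = 4741729465/8356302552 (f = (-1/51288 - 92453)*(-1/162929) = -4741729465/51288*(-1/162929) = 4741729465/8356302552 ≈ 0.56744)
n = 74011501925581/4503 (n = 410905*(68792*(-1/180120) + 40000) = 410905*(-8599/22515 + 40000) = 410905*(900591401/22515) = 74011501925581/4503 ≈ 1.6436e+10)
n - f = 74011501925581/4503 - 1*4741729465/8356302552 = 74011501925581/4503 - 4741729465/8356302552 = 68718055821859268511313/4180936710184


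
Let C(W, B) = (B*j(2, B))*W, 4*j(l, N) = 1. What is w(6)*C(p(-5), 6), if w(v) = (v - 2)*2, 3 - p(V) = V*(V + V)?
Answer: -564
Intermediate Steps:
j(l, N) = 1/4 (j(l, N) = (1/4)*1 = 1/4)
p(V) = 3 - 2*V**2 (p(V) = 3 - V*(V + V) = 3 - V*2*V = 3 - 2*V**2)
w(v) = -4 + 2*v (w(v) = (-2 + v)*2 = -4 + 2*v)
C(W, B) = B*W/4 (C(W, B) = (B*(1/4))*W = (B/4)*W = B*W/4)
w(6)*C(p(-5), 6) = (-4 + 2*6)*((1/4)*6*(3 - 2*(-5)**2)) = (-4 + 12)*((1/4)*6*(3 - 2*25)) = 8*((1/4)*6*(3 - 50)) = 8*((1/4)*6*(-47)) = 8*(-141/2) = -564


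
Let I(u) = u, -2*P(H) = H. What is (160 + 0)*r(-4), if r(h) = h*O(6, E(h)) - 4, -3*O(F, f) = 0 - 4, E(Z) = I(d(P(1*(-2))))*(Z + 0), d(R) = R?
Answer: -4480/3 ≈ -1493.3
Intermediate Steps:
P(H) = -H/2
E(Z) = Z (E(Z) = (-(-2)/2)*(Z + 0) = (-1/2*(-2))*Z = 1*Z = Z)
O(F, f) = 4/3 (O(F, f) = -(0 - 4)/3 = -1/3*(-4) = 4/3)
r(h) = -4 + 4*h/3 (r(h) = h*(4/3) - 4 = 4*h/3 - 4 = -4 + 4*h/3)
(160 + 0)*r(-4) = (160 + 0)*(-4 + (4/3)*(-4)) = 160*(-4 - 16/3) = 160*(-28/3) = -4480/3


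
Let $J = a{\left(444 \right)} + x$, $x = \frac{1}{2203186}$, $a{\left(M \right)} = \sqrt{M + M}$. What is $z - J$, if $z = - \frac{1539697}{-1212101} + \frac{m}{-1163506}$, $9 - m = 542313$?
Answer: $\frac{2697551501933195845}{1553562051566866858} - 2 \sqrt{222} \approx -28.063$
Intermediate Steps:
$m = -542304$ ($m = 9 - 542313 = -542304$)
$a{\left(M \right)} = \sqrt{2} \sqrt{M}$ ($a{\left(M \right)} = \sqrt{2 M} = \sqrt{2} \sqrt{M}$)
$x = \frac{1}{2203186} \approx 4.5389 \cdot 10^{-7}$
$z = \frac{1224386959193}{705143393053}$ ($z = - \frac{1539697}{-1212101} - \frac{542304}{-1163506} = \left(-1539697\right) \left(- \frac{1}{1212101}\right) - - \frac{271152}{581753} = \frac{1539697}{1212101} + \frac{271152}{581753} = \frac{1224386959193}{705143393053} \approx 1.7364$)
$J = \frac{1}{2203186} + 2 \sqrt{222}$ ($J = \sqrt{2} \sqrt{444} + \frac{1}{2203186} = \sqrt{2} \cdot 2 \sqrt{111} + \frac{1}{2203186} = 2 \sqrt{222} + \frac{1}{2203186} = \frac{1}{2203186} + 2 \sqrt{222} \approx 29.799$)
$z - J = \frac{1224386959193}{705143393053} - \left(\frac{1}{2203186} + 2 \sqrt{222}\right) = \frac{2697551501933195845}{1553562051566866858} - 2 \sqrt{222}$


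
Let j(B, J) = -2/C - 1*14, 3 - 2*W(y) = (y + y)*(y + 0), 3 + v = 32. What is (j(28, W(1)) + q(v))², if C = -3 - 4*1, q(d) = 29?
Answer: 11449/49 ≈ 233.65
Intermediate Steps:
v = 29 (v = -3 + 32 = 29)
W(y) = 3/2 - y² (W(y) = 3/2 - (y + y)*(y + 0)/2 = 3/2 - 2*y*y/2 = 3/2 - y²)
C = -7 (C = -3 - 4 = -7)
j(B, J) = -96/7 (j(B, J) = -2/(-7) - 1*14 = -2*(-⅐) - 14 = 2/7 - 14 = -96/7)
(j(28, W(1)) + q(v))² = (-96/7 + 29)² = (107/7)² = 11449/49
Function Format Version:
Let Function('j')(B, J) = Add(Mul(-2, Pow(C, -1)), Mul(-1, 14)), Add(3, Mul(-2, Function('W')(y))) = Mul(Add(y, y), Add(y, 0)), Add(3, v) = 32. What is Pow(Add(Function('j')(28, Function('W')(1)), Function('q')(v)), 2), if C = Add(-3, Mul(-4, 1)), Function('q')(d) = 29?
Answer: Rational(11449, 49) ≈ 233.65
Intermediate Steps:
v = 29 (v = Add(-3, 32) = 29)
Function('W')(y) = Add(Rational(3, 2), Mul(-1, Pow(y, 2))) (Function('W')(y) = Add(Rational(3, 2), Mul(Rational(-1, 2), Mul(Add(y, y), Add(y, 0)))) = Add(Rational(3, 2), Mul(Rational(-1, 2), Mul(Mul(2, y), y))) = Add(Rational(3, 2), Mul(Rational(-1, 2), Mul(2, Pow(y, 2)))) = Add(Rational(3, 2), Mul(-1, Pow(y, 2))))
C = -7 (C = Add(-3, -4) = -7)
Function('j')(B, J) = Rational(-96, 7) (Function('j')(B, J) = Add(Mul(-2, Pow(-7, -1)), Mul(-1, 14)) = Add(Mul(-2, Rational(-1, 7)), -14) = Add(Rational(2, 7), -14) = Rational(-96, 7))
Pow(Add(Function('j')(28, Function('W')(1)), Function('q')(v)), 2) = Pow(Add(Rational(-96, 7), 29), 2) = Pow(Rational(107, 7), 2) = Rational(11449, 49)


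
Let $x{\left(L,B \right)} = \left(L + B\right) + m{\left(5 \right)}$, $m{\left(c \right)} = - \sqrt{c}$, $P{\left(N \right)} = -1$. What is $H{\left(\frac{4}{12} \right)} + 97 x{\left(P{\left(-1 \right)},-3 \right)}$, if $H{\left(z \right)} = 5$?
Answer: $-383 - 97 \sqrt{5} \approx -599.9$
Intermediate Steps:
$x{\left(L,B \right)} = B + L - \sqrt{5}$ ($x{\left(L,B \right)} = \left(L + B\right) - \sqrt{5} = \left(B + L\right) - \sqrt{5} = B + L - \sqrt{5}$)
$H{\left(\frac{4}{12} \right)} + 97 x{\left(P{\left(-1 \right)},-3 \right)} = 5 + 97 \left(-3 - 1 - \sqrt{5}\right) = 5 + 97 \left(-4 - \sqrt{5}\right) = 5 - \left(388 + 97 \sqrt{5}\right) = -383 - 97 \sqrt{5}$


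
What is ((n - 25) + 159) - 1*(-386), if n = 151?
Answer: 671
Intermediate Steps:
((n - 25) + 159) - 1*(-386) = ((151 - 25) + 159) - 1*(-386) = (126 + 159) + 386 = 285 + 386 = 671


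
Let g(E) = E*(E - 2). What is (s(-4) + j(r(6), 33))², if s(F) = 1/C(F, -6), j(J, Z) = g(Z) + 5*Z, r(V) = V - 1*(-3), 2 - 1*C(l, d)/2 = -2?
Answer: 90345025/64 ≈ 1.4116e+6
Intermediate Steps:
C(l, d) = 8 (C(l, d) = 4 - 2*(-2) = 4 + 4 = 8)
r(V) = 3 + V (r(V) = V + 3 = 3 + V)
g(E) = E*(-2 + E)
j(J, Z) = 5*Z + Z*(-2 + Z) (j(J, Z) = Z*(-2 + Z) + 5*Z = 5*Z + Z*(-2 + Z))
s(F) = ⅛ (s(F) = 1/8 = ⅛)
(s(-4) + j(r(6), 33))² = (⅛ + 33*(3 + 33))² = (⅛ + 33*36)² = (⅛ + 1188)² = (9505/8)² = 90345025/64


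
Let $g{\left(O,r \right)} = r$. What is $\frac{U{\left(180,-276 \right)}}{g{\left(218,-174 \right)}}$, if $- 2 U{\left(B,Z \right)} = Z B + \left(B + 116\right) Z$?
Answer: $- \frac{10948}{29} \approx -377.52$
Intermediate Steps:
$U{\left(B,Z \right)} = - \frac{B Z}{2} - \frac{Z \left(116 + B\right)}{2}$ ($U{\left(B,Z \right)} = - \frac{Z B + \left(B + 116\right) Z}{2} = - \frac{B Z + \left(116 + B\right) Z}{2} = - \frac{B Z + Z \left(116 + B\right)}{2} = - \frac{B Z}{2} - \frac{Z \left(116 + B\right)}{2}$)
$\frac{U{\left(180,-276 \right)}}{g{\left(218,-174 \right)}} = \frac{\left(-1\right) \left(-276\right) \left(58 + 180\right)}{-174} = \left(-1\right) \left(-276\right) 238 \left(- \frac{1}{174}\right) = 65688 \left(- \frac{1}{174}\right) = - \frac{10948}{29}$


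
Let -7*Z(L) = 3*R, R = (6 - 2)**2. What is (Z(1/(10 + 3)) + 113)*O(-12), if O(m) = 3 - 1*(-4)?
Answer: 743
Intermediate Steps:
R = 16 (R = 4**2 = 16)
O(m) = 7 (O(m) = 3 + 4 = 7)
Z(L) = -48/7 (Z(L) = -3*16/7 = -1/7*48 = -48/7)
(Z(1/(10 + 3)) + 113)*O(-12) = (-48/7 + 113)*7 = (743/7)*7 = 743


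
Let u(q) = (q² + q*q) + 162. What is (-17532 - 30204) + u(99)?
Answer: -27972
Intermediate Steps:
u(q) = 162 + 2*q² (u(q) = (q² + q²) + 162 = 2*q² + 162 = 162 + 2*q²)
(-17532 - 30204) + u(99) = (-17532 - 30204) + (162 + 2*99²) = -47736 + (162 + 2*9801) = -47736 + (162 + 19602) = -47736 + 19764 = -27972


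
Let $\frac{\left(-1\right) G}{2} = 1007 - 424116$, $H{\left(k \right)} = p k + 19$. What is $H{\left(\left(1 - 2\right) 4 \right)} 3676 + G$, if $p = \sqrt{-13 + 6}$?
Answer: $916062 - 14704 i \sqrt{7} \approx 9.1606 \cdot 10^{5} - 38903.0 i$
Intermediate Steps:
$p = i \sqrt{7}$ ($p = \sqrt{-7} = i \sqrt{7} \approx 2.6458 i$)
$H{\left(k \right)} = 19 + i k \sqrt{7}$ ($H{\left(k \right)} = i \sqrt{7} k + 19 = i k \sqrt{7} + 19 = 19 + i k \sqrt{7}$)
$G = 846218$ ($G = - 2 \left(1007 - 424116\right) = \left(-2\right) \left(-423109\right) = 846218$)
$H{\left(\left(1 - 2\right) 4 \right)} 3676 + G = \left(19 + i \left(1 - 2\right) 4 \sqrt{7}\right) 3676 + 846218 = \left(19 + i \left(\left(-1\right) 4\right) \sqrt{7}\right) 3676 + 846218 = \left(19 + i \left(-4\right) \sqrt{7}\right) 3676 + 846218 = \left(19 - 4 i \sqrt{7}\right) 3676 + 846218 = \left(69844 - 14704 i \sqrt{7}\right) + 846218 = 916062 - 14704 i \sqrt{7}$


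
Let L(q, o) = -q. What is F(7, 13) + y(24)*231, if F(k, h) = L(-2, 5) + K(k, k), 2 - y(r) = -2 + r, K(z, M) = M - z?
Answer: -4618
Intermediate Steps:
y(r) = 4 - r (y(r) = 2 - (-2 + r) = 2 + (2 - r) = 4 - r)
F(k, h) = 2 (F(k, h) = -1*(-2) + (k - k) = 2 + 0 = 2)
F(7, 13) + y(24)*231 = 2 + (4 - 1*24)*231 = 2 + (4 - 24)*231 = 2 - 20*231 = 2 - 4620 = -4618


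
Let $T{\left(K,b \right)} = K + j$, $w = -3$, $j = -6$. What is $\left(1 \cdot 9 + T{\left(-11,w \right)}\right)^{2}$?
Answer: $64$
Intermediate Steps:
$T{\left(K,b \right)} = -6 + K$ ($T{\left(K,b \right)} = K - 6 = -6 + K$)
$\left(1 \cdot 9 + T{\left(-11,w \right)}\right)^{2} = \left(1 \cdot 9 - 17\right)^{2} = \left(9 - 17\right)^{2} = \left(-8\right)^{2} = 64$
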